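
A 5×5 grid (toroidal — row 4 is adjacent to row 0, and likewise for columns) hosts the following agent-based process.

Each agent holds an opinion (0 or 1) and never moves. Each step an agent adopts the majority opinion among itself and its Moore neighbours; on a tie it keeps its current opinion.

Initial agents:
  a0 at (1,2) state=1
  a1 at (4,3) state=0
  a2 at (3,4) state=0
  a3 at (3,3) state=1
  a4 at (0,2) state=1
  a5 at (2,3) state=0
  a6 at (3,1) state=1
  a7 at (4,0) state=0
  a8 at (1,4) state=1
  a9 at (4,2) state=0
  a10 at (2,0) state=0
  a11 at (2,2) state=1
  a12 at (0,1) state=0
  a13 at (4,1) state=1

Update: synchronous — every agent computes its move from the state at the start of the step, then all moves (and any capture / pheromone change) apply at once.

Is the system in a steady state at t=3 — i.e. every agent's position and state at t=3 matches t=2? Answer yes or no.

no

t=1: a0@(1,2):1 a1@(4,3):0 a2@(3,4):0 a3@(3,3):0 a4@(0,2):1 a5@(2,3):1 a6@(3,1):1 a7@(4,0):0 a8@(1,4):0 a9@(4,2):1 a10@(2,0):0 a11@(2,2):1 a12@(0,1):0 a13@(4,1):1
t=2: a0@(1,2):1 a1@(4,3):0 a2@(3,4):0 a3@(3,3):0 a4@(0,2):1 a5@(2,3):1 a6@(3,1):1 a7@(4,0):0 a8@(1,4):0 a9@(4,2):1 a10@(2,0):0 a11@(2,2):1 a12@(0,1):1 a13@(4,1):1
t=3: a0@(1,2):1 a1@(4,3):0 a2@(3,4):0 a3@(3,3):0 a4@(0,2):1 a5@(2,3):1 a6@(3,1):1 a7@(4,0):1 a8@(1,4):0 a9@(4,2):1 a10@(2,0):0 a11@(2,2):1 a12@(0,1):1 a13@(4,1):1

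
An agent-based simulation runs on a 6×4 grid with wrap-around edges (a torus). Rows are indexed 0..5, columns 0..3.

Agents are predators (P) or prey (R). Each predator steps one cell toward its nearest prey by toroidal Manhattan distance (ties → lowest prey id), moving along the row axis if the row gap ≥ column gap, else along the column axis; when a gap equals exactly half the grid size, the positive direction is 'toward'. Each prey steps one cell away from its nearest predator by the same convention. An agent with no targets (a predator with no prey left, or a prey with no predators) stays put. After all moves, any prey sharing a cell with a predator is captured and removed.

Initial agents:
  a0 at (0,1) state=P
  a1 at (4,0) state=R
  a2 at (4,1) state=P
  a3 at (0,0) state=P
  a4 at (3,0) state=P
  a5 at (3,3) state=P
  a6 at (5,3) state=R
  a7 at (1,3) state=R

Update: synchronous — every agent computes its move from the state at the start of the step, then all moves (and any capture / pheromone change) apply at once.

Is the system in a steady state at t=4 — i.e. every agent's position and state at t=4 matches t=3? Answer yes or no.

t=1: a0@(5,1):P a2@(4,0):P a3@(5,0):P a4@(4,0):P a5@(4,3):P a7@(2,3):R
t=2: a0@(0,1):P a2@(3,0):P a3@(0,0):P a4@(3,0):P a5@(3,3):P a7@(1,3):R
t=3: a0@(0,2):P a2@(2,0):P a3@(1,0):P a4@(2,0):P a5@(2,3):P
t=4: (unchanged — steady state)

yes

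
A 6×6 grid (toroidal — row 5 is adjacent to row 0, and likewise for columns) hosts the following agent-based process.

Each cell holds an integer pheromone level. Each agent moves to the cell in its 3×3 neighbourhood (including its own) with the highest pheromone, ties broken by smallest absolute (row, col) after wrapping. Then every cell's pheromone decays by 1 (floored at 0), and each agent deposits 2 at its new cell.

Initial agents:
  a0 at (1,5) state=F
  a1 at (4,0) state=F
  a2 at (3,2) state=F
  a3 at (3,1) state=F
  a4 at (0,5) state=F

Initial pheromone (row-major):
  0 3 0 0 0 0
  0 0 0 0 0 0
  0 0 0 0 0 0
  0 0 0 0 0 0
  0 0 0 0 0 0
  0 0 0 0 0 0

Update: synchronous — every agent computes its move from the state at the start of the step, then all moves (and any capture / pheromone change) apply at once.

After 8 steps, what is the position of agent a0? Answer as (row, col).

t=1: a0@(0,0) a1@(3,0) a2@(2,1) a3@(2,0) a4@(0,0) | pheromone: 4 2 0 0 0 0 / 0 0 0 0 0 0 / 2 2 0 0 0 0 / 2 0 0 0 0 0 / 0 0 0 0 0 0 / 0 0 0 0 0 0
t=2: a0@(0,0) a1@(2,0) a2@(2,0) a3@(2,0) a4@(0,0) | pheromone: 7 1 0 0 0 0 / 0 0 0 0 0 0 / 7 1 0 0 0 0 / 1 0 0 0 0 0 / 0 0 0 0 0 0 / 0 0 0 0 0 0
t=3: a0@(0,0) a1@(2,0) a2@(2,0) a3@(2,0) a4@(0,0) | pheromone: 10 0 0 0 0 0 / 0 0 0 0 0 0 / 12 0 0 0 0 0 / 0 0 0 0 0 0 / 0 0 0 0 0 0 / 0 0 0 0 0 0
t=4: a0@(0,0) a1@(2,0) a2@(2,0) a3@(2,0) a4@(0,0) | pheromone: 13 0 0 0 0 0 / 0 0 0 0 0 0 / 17 0 0 0 0 0 / 0 0 0 0 0 0 / 0 0 0 0 0 0 / 0 0 0 0 0 0
t=5: a0@(0,0) a1@(2,0) a2@(2,0) a3@(2,0) a4@(0,0) | pheromone: 16 0 0 0 0 0 / 0 0 0 0 0 0 / 22 0 0 0 0 0 / 0 0 0 0 0 0 / 0 0 0 0 0 0 / 0 0 0 0 0 0
t=6: a0@(0,0) a1@(2,0) a2@(2,0) a3@(2,0) a4@(0,0) | pheromone: 19 0 0 0 0 0 / 0 0 0 0 0 0 / 27 0 0 0 0 0 / 0 0 0 0 0 0 / 0 0 0 0 0 0 / 0 0 0 0 0 0
t=7: a0@(0,0) a1@(2,0) a2@(2,0) a3@(2,0) a4@(0,0) | pheromone: 22 0 0 0 0 0 / 0 0 0 0 0 0 / 32 0 0 0 0 0 / 0 0 0 0 0 0 / 0 0 0 0 0 0 / 0 0 0 0 0 0
t=8: a0@(0,0) a1@(2,0) a2@(2,0) a3@(2,0) a4@(0,0) | pheromone: 25 0 0 0 0 0 / 0 0 0 0 0 0 / 37 0 0 0 0 0 / 0 0 0 0 0 0 / 0 0 0 0 0 0 / 0 0 0 0 0 0

(0, 0)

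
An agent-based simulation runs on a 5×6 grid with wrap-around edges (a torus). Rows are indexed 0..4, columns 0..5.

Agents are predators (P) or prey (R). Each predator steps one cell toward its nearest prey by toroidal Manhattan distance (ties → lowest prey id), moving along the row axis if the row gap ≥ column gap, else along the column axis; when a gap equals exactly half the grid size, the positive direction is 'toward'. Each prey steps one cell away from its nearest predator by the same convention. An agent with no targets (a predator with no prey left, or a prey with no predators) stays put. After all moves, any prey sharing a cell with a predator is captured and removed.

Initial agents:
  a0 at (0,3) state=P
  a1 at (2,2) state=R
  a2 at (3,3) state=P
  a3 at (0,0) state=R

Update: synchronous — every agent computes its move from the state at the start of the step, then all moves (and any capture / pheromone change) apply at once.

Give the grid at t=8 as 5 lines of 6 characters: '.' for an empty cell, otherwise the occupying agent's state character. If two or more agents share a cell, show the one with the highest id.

t=1: a0@(1,3):P a1@(1,2):R a2@(2,3):P a3@(0,5):R
t=2: a0@(1,2):P a1@(1,1):R a2@(1,3):P a3@(0,0):R
t=3: a0@(1,1):P a1@(1,0):R a2@(1,2):P a3@(0,5):R
t=4: a0@(1,0):P a1@(1,5):R a2@(1,1):P a3@(0,4):R
t=5: a0@(1,5):P a1@(1,4):R a2@(1,0):P a3@(0,3):R
t=6: a0@(1,4):P a1@(1,3):R a2@(1,5):P a3@(0,2):R
t=7: a0@(1,3):P a1@(1,2):R a2@(1,4):P a3@(0,1):R
t=8: a0@(1,2):P a1@(1,1):R a2@(1,3):P a3@(0,0):R

R.....
.RPP..
......
......
......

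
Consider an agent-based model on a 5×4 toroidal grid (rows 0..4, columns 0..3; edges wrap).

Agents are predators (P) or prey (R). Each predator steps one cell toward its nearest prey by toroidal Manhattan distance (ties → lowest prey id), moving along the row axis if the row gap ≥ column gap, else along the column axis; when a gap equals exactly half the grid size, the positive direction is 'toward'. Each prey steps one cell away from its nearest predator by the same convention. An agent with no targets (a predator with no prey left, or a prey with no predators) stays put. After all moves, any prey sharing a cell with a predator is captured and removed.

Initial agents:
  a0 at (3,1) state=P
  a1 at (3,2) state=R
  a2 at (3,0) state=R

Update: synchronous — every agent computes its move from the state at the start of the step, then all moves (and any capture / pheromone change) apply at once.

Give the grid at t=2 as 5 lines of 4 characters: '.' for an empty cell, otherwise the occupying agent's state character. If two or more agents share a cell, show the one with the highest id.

....
....
....
R..P
....

t=1: a0@(3,2):P a1@(3,3):R a2@(3,3):R
t=2: a0@(3,3):P a1@(3,0):R a2@(3,0):R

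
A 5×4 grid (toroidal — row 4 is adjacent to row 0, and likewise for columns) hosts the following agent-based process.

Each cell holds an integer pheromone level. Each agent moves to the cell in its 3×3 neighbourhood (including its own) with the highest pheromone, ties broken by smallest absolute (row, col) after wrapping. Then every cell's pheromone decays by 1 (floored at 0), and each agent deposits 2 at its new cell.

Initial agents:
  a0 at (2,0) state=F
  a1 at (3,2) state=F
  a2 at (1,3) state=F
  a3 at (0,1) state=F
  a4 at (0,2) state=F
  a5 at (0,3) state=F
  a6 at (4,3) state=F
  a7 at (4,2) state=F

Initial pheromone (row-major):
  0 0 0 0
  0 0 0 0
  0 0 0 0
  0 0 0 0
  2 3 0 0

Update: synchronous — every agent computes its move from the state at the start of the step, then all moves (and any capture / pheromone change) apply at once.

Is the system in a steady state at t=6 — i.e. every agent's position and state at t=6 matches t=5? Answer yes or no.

yes

t=1: a0@(1,0) a1@(4,1) a2@(0,0) a3@(4,1) a4@(4,1) a5@(4,0) a6@(4,0) a7@(4,1) | pheromone: 2 0 0 0 / 2 0 0 0 / 0 0 0 0 / 0 0 0 0 / 5 10 0 0
t=2: a0@(0,0) a1@(4,1) a2@(4,1) a3@(4,1) a4@(4,1) a5@(4,1) a6@(4,1) a7@(4,1) | pheromone: 3 0 0 0 / 1 0 0 0 / 0 0 0 0 / 0 0 0 0 / 4 23 0 0
t=3: a0@(4,1) a1@(4,1) a2@(4,1) a3@(4,1) a4@(4,1) a5@(4,1) a6@(4,1) a7@(4,1) | pheromone: 2 0 0 0 / 0 0 0 0 / 0 0 0 0 / 0 0 0 0 / 3 38 0 0
t=4: a0@(4,1) a1@(4,1) a2@(4,1) a3@(4,1) a4@(4,1) a5@(4,1) a6@(4,1) a7@(4,1) | pheromone: 1 0 0 0 / 0 0 0 0 / 0 0 0 0 / 0 0 0 0 / 2 53 0 0
t=5: a0@(4,1) a1@(4,1) a2@(4,1) a3@(4,1) a4@(4,1) a5@(4,1) a6@(4,1) a7@(4,1) | pheromone: 0 0 0 0 / 0 0 0 0 / 0 0 0 0 / 0 0 0 0 / 1 68 0 0
t=6: a0@(4,1) a1@(4,1) a2@(4,1) a3@(4,1) a4@(4,1) a5@(4,1) a6@(4,1) a7@(4,1) | pheromone: 0 0 0 0 / 0 0 0 0 / 0 0 0 0 / 0 0 0 0 / 0 83 0 0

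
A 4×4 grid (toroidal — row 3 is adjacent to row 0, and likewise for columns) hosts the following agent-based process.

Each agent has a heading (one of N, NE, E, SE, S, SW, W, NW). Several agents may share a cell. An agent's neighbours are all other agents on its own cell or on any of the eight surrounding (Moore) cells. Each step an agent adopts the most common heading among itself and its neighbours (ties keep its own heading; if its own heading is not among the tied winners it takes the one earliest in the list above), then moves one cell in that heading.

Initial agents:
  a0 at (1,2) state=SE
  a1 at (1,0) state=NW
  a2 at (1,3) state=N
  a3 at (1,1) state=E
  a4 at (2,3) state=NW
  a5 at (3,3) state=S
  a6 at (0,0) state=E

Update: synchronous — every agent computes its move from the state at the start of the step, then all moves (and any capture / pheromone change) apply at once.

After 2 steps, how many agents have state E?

t=1: a0@(2,3):SE a1@(0,3):NW a2@(0,2):NW a3@(1,2):E a4@(1,2):NW a5@(0,3):S a6@(0,1):E
t=2: a0@(3,0):SE a1@(3,2):NW a2@(3,1):NW a3@(0,1):NW a4@(0,1):NW a5@(3,2):NW a6@(0,2):E

1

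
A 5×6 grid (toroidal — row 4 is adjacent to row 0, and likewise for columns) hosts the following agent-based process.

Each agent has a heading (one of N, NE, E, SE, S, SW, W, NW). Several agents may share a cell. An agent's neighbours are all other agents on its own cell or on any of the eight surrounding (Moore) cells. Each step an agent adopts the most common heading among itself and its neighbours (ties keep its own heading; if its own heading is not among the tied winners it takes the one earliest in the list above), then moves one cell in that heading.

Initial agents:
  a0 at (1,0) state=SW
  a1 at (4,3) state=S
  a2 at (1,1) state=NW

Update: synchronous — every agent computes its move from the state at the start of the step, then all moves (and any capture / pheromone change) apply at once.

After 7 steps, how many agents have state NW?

1

t=1: a0@(2,5):SW a1@(0,3):S a2@(0,0):NW
t=2: a0@(3,4):SW a1@(1,3):S a2@(4,5):NW
t=3: a0@(4,3):SW a1@(2,3):S a2@(3,4):NW
t=4: a0@(0,2):SW a1@(3,3):S a2@(2,3):NW
t=5: a0@(1,1):SW a1@(4,3):S a2@(1,2):NW
t=6: a0@(2,0):SW a1@(0,3):S a2@(0,1):NW
t=7: a0@(3,5):SW a1@(1,3):S a2@(4,0):NW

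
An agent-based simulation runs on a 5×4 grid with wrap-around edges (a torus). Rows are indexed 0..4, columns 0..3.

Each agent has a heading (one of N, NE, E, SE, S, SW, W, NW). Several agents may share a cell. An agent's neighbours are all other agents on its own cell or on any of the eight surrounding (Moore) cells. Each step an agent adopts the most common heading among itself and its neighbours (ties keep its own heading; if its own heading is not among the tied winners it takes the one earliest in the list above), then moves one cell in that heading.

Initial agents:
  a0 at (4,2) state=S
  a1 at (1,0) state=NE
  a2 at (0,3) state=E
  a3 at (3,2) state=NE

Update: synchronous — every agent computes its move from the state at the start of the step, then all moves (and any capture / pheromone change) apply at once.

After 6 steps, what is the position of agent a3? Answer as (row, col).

t=1: a0@(0,2):S a1@(0,1):NE a2@(0,0):E a3@(2,3):NE
t=2: a0@(1,2):S a1@(4,2):NE a2@(0,1):E a3@(1,0):NE
t=3: a0@(2,2):S a1@(3,3):NE a2@(4,2):NE a3@(0,1):NE
t=4: a0@(3,2):S a1@(2,0):NE a2@(3,3):NE a3@(4,2):NE
t=5: a0@(2,3):NE a1@(1,1):NE a2@(2,0):NE a3@(3,3):NE
t=6: a0@(1,0):NE a1@(0,2):NE a2@(1,1):NE a3@(2,0):NE

(2, 0)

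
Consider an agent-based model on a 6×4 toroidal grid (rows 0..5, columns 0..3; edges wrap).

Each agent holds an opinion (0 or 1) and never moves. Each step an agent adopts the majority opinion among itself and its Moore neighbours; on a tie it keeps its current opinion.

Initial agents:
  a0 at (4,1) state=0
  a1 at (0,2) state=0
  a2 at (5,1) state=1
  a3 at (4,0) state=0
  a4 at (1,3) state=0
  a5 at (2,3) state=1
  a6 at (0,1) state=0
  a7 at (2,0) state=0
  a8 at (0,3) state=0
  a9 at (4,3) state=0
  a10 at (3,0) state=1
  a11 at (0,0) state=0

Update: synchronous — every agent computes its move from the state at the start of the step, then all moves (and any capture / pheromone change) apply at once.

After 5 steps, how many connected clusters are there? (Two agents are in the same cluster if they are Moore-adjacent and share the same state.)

1

t=1: a0@(4,1):0 a1@(0,2):0 a2@(5,1):0 a3@(4,0):0 a4@(1,3):0 a5@(2,3):1 a6@(0,1):0 a7@(2,0):0 a8@(0,3):0 a9@(4,3):0 a10@(3,0):0 a11@(0,0):0
t=2: a0@(4,1):0 a1@(0,2):0 a2@(5,1):0 a3@(4,0):0 a4@(1,3):0 a5@(2,3):0 a6@(0,1):0 a7@(2,0):0 a8@(0,3):0 a9@(4,3):0 a10@(3,0):0 a11@(0,0):0
t=3: (unchanged — steady state)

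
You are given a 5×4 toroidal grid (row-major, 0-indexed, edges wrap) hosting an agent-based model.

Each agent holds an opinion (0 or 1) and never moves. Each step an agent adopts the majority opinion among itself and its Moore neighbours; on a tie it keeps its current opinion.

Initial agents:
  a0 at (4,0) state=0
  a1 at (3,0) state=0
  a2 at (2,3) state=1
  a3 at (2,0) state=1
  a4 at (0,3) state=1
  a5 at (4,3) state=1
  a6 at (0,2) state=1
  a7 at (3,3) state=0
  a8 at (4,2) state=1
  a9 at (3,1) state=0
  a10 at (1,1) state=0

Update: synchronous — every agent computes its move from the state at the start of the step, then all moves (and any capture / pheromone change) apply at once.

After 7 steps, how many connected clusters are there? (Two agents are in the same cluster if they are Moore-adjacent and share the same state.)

t=1: a0@(4,0):0 a1@(3,0):0 a2@(2,3):1 a3@(2,0):0 a4@(0,3):1 a5@(4,3):1 a6@(0,2):1 a7@(3,3):1 a8@(4,2):1 a9@(3,1):0 a10@(1,1):1
t=2: (unchanged — steady state)

2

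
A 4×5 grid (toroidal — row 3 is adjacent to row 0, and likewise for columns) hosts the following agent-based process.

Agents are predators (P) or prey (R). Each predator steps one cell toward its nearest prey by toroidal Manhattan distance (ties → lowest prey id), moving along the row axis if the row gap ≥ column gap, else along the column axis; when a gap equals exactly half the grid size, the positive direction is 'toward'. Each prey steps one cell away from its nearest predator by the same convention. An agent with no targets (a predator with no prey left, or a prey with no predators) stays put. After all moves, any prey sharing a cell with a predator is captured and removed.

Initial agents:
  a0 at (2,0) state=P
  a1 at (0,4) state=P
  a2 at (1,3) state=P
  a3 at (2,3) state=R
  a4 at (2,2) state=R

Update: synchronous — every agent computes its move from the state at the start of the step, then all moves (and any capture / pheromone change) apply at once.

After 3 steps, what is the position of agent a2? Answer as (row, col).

(0, 3)

t=1: a0@(2,4):P a1@(1,4):P a2@(2,3):P a3@(3,3):R
t=2: a0@(3,4):P a1@(2,4):P a2@(3,3):P a3@(0,3):R
t=3: a0@(0,4):P a1@(3,4):P a2@(0,3):P a3@(1,3):R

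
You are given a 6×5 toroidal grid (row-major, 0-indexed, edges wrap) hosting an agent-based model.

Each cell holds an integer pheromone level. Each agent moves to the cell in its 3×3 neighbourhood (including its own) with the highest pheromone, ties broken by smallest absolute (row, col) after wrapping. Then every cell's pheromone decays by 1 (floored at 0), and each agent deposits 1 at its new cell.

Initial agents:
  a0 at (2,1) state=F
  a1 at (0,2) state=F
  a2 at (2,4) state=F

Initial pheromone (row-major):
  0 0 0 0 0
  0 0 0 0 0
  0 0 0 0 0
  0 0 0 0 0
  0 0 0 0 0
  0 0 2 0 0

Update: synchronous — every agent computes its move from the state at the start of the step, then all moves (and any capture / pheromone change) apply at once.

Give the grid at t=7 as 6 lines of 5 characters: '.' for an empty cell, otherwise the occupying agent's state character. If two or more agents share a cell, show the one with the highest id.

t=1: a0@(1,0) a1@(5,2) a2@(1,0) | pheromone: 0 0 0 0 0 / 2 0 0 0 0 / 0 0 0 0 0 / 0 0 0 0 0 / 0 0 0 0 0 / 0 0 2 0 0
t=2: a0@(1,0) a1@(5,2) a2@(1,0) | pheromone: 0 0 0 0 0 / 3 0 0 0 0 / 0 0 0 0 0 / 0 0 0 0 0 / 0 0 0 0 0 / 0 0 2 0 0
t=3: a0@(1,0) a1@(5,2) a2@(1,0) | pheromone: 0 0 0 0 0 / 4 0 0 0 0 / 0 0 0 0 0 / 0 0 0 0 0 / 0 0 0 0 0 / 0 0 2 0 0
t=4: a0@(1,0) a1@(5,2) a2@(1,0) | pheromone: 0 0 0 0 0 / 5 0 0 0 0 / 0 0 0 0 0 / 0 0 0 0 0 / 0 0 0 0 0 / 0 0 2 0 0
t=5: a0@(1,0) a1@(5,2) a2@(1,0) | pheromone: 0 0 0 0 0 / 6 0 0 0 0 / 0 0 0 0 0 / 0 0 0 0 0 / 0 0 0 0 0 / 0 0 2 0 0
t=6: a0@(1,0) a1@(5,2) a2@(1,0) | pheromone: 0 0 0 0 0 / 7 0 0 0 0 / 0 0 0 0 0 / 0 0 0 0 0 / 0 0 0 0 0 / 0 0 2 0 0
t=7: a0@(1,0) a1@(5,2) a2@(1,0) | pheromone: 0 0 0 0 0 / 8 0 0 0 0 / 0 0 0 0 0 / 0 0 0 0 0 / 0 0 0 0 0 / 0 0 2 0 0

.....
F....
.....
.....
.....
..F..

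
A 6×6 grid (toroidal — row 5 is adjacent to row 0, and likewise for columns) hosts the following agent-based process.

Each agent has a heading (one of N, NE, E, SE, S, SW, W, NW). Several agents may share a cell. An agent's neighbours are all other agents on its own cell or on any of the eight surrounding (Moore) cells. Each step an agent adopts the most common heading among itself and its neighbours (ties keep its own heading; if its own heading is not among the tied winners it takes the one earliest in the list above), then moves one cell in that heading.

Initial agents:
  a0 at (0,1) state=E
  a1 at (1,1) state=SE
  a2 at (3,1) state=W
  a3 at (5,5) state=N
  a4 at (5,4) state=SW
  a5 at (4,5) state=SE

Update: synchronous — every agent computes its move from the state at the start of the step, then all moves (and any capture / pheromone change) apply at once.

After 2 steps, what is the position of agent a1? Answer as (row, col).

(3, 3)

t=1: a0@(0,2):E a1@(2,2):SE a2@(3,0):W a3@(4,5):N a4@(0,3):SW a5@(5,0):SE
t=2: a0@(0,3):E a1@(3,3):SE a2@(3,5):W a3@(3,5):N a4@(1,2):SW a5@(0,1):SE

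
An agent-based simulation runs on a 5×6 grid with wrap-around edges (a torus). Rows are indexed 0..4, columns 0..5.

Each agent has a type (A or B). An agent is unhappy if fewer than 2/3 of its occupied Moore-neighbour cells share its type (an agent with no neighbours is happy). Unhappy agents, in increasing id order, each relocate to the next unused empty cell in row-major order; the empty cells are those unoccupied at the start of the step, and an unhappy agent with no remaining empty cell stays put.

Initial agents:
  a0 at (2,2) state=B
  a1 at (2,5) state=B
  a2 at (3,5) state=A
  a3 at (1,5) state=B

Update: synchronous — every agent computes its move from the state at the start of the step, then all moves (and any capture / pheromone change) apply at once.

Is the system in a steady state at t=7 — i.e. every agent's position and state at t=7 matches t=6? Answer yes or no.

t=1: a0@(2,2):B a1@(0,0):B a2@(0,1):A a3@(1,5):B
t=2: a0@(2,2):B a1@(0,2):B a2@(0,3):A a3@(1,5):B
t=3: a0@(2,2):B a1@(0,0):B a2@(0,1):A a3@(1,5):B
t=4: a0@(2,2):B a1@(0,2):B a2@(0,3):A a3@(1,5):B
t=5: a0@(2,2):B a1@(0,0):B a2@(0,1):A a3@(1,5):B
t=6: a0@(2,2):B a1@(0,2):B a2@(0,3):A a3@(1,5):B
t=7: a0@(2,2):B a1@(0,0):B a2@(0,1):A a3@(1,5):B

no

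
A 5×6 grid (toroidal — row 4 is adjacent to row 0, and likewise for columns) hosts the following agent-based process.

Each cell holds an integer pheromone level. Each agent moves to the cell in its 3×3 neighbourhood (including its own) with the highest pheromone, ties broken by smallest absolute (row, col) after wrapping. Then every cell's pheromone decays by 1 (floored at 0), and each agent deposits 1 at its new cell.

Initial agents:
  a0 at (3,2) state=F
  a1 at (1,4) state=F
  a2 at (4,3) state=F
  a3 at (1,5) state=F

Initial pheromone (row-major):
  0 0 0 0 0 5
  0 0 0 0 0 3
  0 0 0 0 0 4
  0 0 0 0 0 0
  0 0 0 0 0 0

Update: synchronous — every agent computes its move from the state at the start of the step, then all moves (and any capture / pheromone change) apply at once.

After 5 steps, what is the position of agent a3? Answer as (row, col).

(0, 5)

t=1: a0@(2,1) a1@(0,5) a2@(0,2) a3@(0,5) | pheromone: 0 0 1 0 0 6 / 0 0 0 0 0 2 / 0 1 0 0 0 3 / 0 0 0 0 0 0 / 0 0 0 0 0 0
t=2: a0@(2,1) a1@(0,5) a2@(0,2) a3@(0,5) | pheromone: 0 0 1 0 0 7 / 0 0 0 0 0 1 / 0 1 0 0 0 2 / 0 0 0 0 0 0 / 0 0 0 0 0 0
t=3: a0@(2,1) a1@(0,5) a2@(0,2) a3@(0,5) | pheromone: 0 0 1 0 0 8 / 0 0 0 0 0 0 / 0 1 0 0 0 1 / 0 0 0 0 0 0 / 0 0 0 0 0 0
t=4: a0@(2,1) a1@(0,5) a2@(0,2) a3@(0,5) | pheromone: 0 0 1 0 0 9 / 0 0 0 0 0 0 / 0 1 0 0 0 0 / 0 0 0 0 0 0 / 0 0 0 0 0 0
t=5: a0@(2,1) a1@(0,5) a2@(0,2) a3@(0,5) | pheromone: 0 0 1 0 0 10 / 0 0 0 0 0 0 / 0 1 0 0 0 0 / 0 0 0 0 0 0 / 0 0 0 0 0 0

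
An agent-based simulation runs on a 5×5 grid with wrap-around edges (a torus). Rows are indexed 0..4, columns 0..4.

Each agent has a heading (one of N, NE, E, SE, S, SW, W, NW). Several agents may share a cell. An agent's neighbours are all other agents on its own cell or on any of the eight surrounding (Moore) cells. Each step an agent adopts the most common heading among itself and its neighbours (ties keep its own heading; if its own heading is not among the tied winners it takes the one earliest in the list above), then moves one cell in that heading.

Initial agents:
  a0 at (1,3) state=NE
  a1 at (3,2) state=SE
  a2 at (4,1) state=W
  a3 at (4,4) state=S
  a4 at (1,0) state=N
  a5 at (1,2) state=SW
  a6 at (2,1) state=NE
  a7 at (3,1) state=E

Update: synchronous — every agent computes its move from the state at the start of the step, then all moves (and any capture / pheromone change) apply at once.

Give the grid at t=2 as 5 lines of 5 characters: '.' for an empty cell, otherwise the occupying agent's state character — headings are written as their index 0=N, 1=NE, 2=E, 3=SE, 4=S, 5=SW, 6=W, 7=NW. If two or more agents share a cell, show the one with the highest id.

t=1: a0@(0,4):NE a1@(4,3):SE a2@(4,0):W a3@(0,4):S a4@(0,0):N a5@(0,3):NE a6@(1,2):NE a7@(3,2):E
t=2: a0@(4,0):NE a1@(3,4):NE a2@(4,4):W a3@(4,0):NE a4@(4,0):N a5@(4,4):NE a6@(0,3):NE a7@(3,3):E

...1.
.....
.....
...21
0...1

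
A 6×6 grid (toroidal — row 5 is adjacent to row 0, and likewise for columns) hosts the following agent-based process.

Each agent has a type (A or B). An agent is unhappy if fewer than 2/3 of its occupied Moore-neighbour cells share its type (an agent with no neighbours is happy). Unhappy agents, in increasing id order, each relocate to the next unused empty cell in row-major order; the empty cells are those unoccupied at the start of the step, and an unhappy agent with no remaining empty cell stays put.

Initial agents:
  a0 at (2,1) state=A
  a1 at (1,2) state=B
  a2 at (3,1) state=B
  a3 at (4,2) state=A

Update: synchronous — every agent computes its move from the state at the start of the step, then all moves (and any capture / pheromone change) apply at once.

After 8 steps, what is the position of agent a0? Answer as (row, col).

(0, 4)

t=1: a0@(0,0):A a1@(0,1):B a2@(0,2):B a3@(0,3):A
t=2: a0@(0,4):A a1@(0,5):B a2@(1,0):B a3@(1,1):A
t=3: a0@(0,0):A a1@(0,1):B a2@(0,2):B a3@(0,3):A
t=4: a0@(0,4):A a1@(0,5):B a2@(1,0):B a3@(1,1):A
t=5: a0@(0,0):A a1@(0,1):B a2@(0,2):B a3@(0,3):A
t=6: a0@(0,4):A a1@(0,5):B a2@(1,0):B a3@(1,1):A
t=7: a0@(0,0):A a1@(0,1):B a2@(0,2):B a3@(0,3):A
t=8: a0@(0,4):A a1@(0,5):B a2@(1,0):B a3@(1,1):A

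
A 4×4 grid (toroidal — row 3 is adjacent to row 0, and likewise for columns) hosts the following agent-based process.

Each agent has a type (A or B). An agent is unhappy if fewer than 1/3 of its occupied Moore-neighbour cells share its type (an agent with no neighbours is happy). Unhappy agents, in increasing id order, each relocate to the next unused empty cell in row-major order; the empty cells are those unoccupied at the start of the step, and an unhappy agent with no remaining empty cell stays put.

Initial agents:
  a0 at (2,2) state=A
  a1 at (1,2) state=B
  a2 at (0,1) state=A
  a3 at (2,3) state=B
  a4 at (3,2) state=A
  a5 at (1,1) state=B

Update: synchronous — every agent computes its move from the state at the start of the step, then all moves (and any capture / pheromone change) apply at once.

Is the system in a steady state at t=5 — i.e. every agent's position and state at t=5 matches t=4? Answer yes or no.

yes

t=1: a0@(0,0):A a1@(1,2):B a2@(0,1):A a3@(2,3):B a4@(3,2):A a5@(1,1):B
t=2: (unchanged — steady state)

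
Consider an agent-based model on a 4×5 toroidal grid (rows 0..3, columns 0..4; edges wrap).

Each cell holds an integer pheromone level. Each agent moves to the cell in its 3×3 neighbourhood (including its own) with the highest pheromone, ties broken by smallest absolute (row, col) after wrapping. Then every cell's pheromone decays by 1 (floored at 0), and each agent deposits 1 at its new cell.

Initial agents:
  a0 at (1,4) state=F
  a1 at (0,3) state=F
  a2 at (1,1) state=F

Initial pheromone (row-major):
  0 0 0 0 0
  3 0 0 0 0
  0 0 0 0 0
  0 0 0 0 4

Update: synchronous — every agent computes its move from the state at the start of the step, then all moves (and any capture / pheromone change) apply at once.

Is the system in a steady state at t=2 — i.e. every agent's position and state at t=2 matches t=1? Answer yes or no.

t=1: a0@(1,0) a1@(3,4) a2@(1,0) | pheromone: 0 0 0 0 0 / 4 0 0 0 0 / 0 0 0 0 0 / 0 0 0 0 4
t=2: a0@(1,0) a1@(3,4) a2@(1,0) | pheromone: 0 0 0 0 0 / 5 0 0 0 0 / 0 0 0 0 0 / 0 0 0 0 4

yes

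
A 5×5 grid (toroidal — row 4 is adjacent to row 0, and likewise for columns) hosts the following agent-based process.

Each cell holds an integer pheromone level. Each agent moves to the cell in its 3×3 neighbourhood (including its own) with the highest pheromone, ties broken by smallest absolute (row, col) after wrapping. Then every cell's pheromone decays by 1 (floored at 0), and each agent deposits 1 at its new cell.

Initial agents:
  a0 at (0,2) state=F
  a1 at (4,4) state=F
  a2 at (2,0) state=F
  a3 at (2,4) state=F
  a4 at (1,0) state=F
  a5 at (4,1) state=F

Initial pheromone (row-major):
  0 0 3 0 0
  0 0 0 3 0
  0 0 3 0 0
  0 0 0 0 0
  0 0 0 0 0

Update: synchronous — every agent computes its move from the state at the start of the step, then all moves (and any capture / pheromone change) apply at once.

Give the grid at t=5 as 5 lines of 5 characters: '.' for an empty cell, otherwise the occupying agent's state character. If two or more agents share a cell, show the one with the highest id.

t=1: a0@(0,2) a1@(0,0) a2@(1,0) a3@(1,3) a4@(0,0) a5@(0,2) | pheromone: 2 0 4 0 0 / 1 0 0 3 0 / 0 0 2 0 0 / 0 0 0 0 0 / 0 0 0 0 0
t=2: a0@(0,2) a1@(0,0) a2@(0,0) a3@(0,2) a4@(0,0) a5@(0,2) | pheromone: 4 0 6 0 0 / 0 0 0 2 0 / 0 0 1 0 0 / 0 0 0 0 0 / 0 0 0 0 0
t=3: a0@(0,2) a1@(0,0) a2@(0,0) a3@(0,2) a4@(0,0) a5@(0,2) | pheromone: 6 0 8 0 0 / 0 0 0 1 0 / 0 0 0 0 0 / 0 0 0 0 0 / 0 0 0 0 0
t=4: a0@(0,2) a1@(0,0) a2@(0,0) a3@(0,2) a4@(0,0) a5@(0,2) | pheromone: 8 0 10 0 0 / 0 0 0 0 0 / 0 0 0 0 0 / 0 0 0 0 0 / 0 0 0 0 0
t=5: a0@(0,2) a1@(0,0) a2@(0,0) a3@(0,2) a4@(0,0) a5@(0,2) | pheromone: 10 0 12 0 0 / 0 0 0 0 0 / 0 0 0 0 0 / 0 0 0 0 0 / 0 0 0 0 0

F.F..
.....
.....
.....
.....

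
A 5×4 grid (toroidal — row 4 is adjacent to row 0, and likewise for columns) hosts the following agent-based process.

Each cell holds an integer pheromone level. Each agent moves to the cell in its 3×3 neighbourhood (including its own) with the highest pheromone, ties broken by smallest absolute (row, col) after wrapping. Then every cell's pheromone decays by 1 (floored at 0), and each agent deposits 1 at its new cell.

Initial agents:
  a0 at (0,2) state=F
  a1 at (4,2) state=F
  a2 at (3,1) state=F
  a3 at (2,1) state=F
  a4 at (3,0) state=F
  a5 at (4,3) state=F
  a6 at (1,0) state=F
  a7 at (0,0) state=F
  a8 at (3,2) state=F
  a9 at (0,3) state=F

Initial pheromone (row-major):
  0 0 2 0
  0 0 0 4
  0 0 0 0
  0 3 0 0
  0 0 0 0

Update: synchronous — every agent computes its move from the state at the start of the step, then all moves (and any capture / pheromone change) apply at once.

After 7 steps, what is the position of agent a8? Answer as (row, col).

t=1: a0@(1,3) a1@(3,1) a2@(3,1) a3@(3,1) a4@(3,1) a5@(0,2) a6@(1,3) a7@(1,3) a8@(3,1) a9@(1,3) | pheromone: 0 0 2 0 / 0 0 0 7 / 0 0 0 0 / 0 7 0 0 / 0 0 0 0
t=2: a0@(1,3) a1@(3,1) a2@(3,1) a3@(3,1) a4@(3,1) a5@(1,3) a6@(1,3) a7@(1,3) a8@(3,1) a9@(1,3) | pheromone: 0 0 1 0 / 0 0 0 11 / 0 0 0 0 / 0 11 0 0 / 0 0 0 0
t=3: a0@(1,3) a1@(3,1) a2@(3,1) a3@(3,1) a4@(3,1) a5@(1,3) a6@(1,3) a7@(1,3) a8@(3,1) a9@(1,3) | pheromone: 0 0 0 0 / 0 0 0 15 / 0 0 0 0 / 0 15 0 0 / 0 0 0 0
t=4: a0@(1,3) a1@(3,1) a2@(3,1) a3@(3,1) a4@(3,1) a5@(1,3) a6@(1,3) a7@(1,3) a8@(3,1) a9@(1,3) | pheromone: 0 0 0 0 / 0 0 0 19 / 0 0 0 0 / 0 19 0 0 / 0 0 0 0
t=5: a0@(1,3) a1@(3,1) a2@(3,1) a3@(3,1) a4@(3,1) a5@(1,3) a6@(1,3) a7@(1,3) a8@(3,1) a9@(1,3) | pheromone: 0 0 0 0 / 0 0 0 23 / 0 0 0 0 / 0 23 0 0 / 0 0 0 0
t=6: a0@(1,3) a1@(3,1) a2@(3,1) a3@(3,1) a4@(3,1) a5@(1,3) a6@(1,3) a7@(1,3) a8@(3,1) a9@(1,3) | pheromone: 0 0 0 0 / 0 0 0 27 / 0 0 0 0 / 0 27 0 0 / 0 0 0 0
t=7: a0@(1,3) a1@(3,1) a2@(3,1) a3@(3,1) a4@(3,1) a5@(1,3) a6@(1,3) a7@(1,3) a8@(3,1) a9@(1,3) | pheromone: 0 0 0 0 / 0 0 0 31 / 0 0 0 0 / 0 31 0 0 / 0 0 0 0

(3, 1)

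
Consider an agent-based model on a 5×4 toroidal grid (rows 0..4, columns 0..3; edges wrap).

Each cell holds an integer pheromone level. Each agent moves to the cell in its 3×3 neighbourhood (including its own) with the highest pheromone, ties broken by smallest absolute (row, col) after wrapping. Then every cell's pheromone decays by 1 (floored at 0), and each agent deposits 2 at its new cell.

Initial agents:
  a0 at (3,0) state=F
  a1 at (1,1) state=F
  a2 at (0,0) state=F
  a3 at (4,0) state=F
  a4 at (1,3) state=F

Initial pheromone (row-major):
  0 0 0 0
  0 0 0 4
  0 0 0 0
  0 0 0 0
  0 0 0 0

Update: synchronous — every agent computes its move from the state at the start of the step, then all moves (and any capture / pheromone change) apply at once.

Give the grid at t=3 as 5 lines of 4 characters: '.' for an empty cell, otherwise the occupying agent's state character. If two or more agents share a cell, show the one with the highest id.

t=1: a0@(2,0) a1@(0,0) a2@(1,3) a3@(0,0) a4@(1,3) | pheromone: 4 0 0 0 / 0 0 0 7 / 2 0 0 0 / 0 0 0 0 / 0 0 0 0
t=2: a0@(1,3) a1@(1,3) a2@(1,3) a3@(1,3) a4@(1,3) | pheromone: 3 0 0 0 / 0 0 0 16 / 1 0 0 0 / 0 0 0 0 / 0 0 0 0
t=3: a0@(1,3) a1@(1,3) a2@(1,3) a3@(1,3) a4@(1,3) | pheromone: 2 0 0 0 / 0 0 0 25 / 0 0 0 0 / 0 0 0 0 / 0 0 0 0

....
...F
....
....
....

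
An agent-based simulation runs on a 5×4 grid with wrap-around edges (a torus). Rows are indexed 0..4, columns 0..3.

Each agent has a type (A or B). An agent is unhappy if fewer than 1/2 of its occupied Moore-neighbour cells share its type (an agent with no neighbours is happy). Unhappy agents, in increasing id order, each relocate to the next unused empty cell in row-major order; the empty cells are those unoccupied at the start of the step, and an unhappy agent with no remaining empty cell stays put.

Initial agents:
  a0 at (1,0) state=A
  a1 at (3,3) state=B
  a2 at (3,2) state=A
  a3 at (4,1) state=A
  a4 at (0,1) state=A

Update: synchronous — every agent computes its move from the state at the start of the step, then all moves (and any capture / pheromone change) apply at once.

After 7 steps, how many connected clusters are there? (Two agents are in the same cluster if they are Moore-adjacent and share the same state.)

t=1: a0@(1,0):A a1@(0,0):B a2@(3,2):A a3@(4,1):A a4@(0,1):A
t=2: a0@(1,0):A a1@(0,2):B a2@(3,2):A a3@(4,1):A a4@(0,1):A
t=3: a0@(1,0):A a1@(0,0):B a2@(3,2):A a3@(4,1):A a4@(0,1):A
t=4: a0@(1,0):A a1@(0,2):B a2@(3,2):A a3@(4,1):A a4@(0,1):A
t=5: a0@(1,0):A a1@(0,0):B a2@(3,2):A a3@(4,1):A a4@(0,1):A
t=6: a0@(1,0):A a1@(0,2):B a2@(3,2):A a3@(4,1):A a4@(0,1):A
t=7: a0@(1,0):A a1@(0,0):B a2@(3,2):A a3@(4,1):A a4@(0,1):A

2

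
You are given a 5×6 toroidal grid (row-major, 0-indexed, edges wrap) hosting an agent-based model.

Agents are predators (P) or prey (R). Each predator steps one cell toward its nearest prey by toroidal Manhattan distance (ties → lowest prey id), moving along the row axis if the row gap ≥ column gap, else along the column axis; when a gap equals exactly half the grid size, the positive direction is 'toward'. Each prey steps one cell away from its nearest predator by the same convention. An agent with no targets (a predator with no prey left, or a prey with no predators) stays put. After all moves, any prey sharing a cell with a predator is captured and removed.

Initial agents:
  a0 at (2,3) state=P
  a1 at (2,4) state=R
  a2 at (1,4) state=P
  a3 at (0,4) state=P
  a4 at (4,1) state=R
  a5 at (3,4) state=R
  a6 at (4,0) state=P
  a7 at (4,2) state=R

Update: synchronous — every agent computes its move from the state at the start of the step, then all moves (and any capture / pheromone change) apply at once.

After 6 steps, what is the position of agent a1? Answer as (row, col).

t=1: a0@(2,4):P a1@(2,5):R a2@(2,4):P a3@(1,4):P a4@(4,2):R a5@(4,4):R a6@(4,1):P a7@(4,3):R
t=2: a0@(2,5):P a1@(2,0):R a2@(2,5):P a3@(2,4):P a4@(4,3):R a5@(0,4):R a6@(4,2):P a7@(4,4):R
t=3: a0@(2,0):P a1@(2,1):R a2@(2,0):P a3@(2,5):P a4@(4,4):R a5@(4,4):R a6@(4,3):P a7@(0,4):R
t=4: a0@(2,1):P a1@(2,2):R a2@(2,1):P a3@(2,0):P a4@(4,5):R a5@(4,5):R a6@(4,4):P a7@(1,4):R
t=5: a0@(2,2):P a1@(2,3):R a2@(2,2):P a3@(2,1):P a4@(4,0):R a5@(4,0):R a6@(4,5):P a7@(2,4):R
t=6: a0@(2,3):P a1@(2,4):R a2@(2,3):P a3@(2,2):P a4@(4,1):R a5@(4,1):R a6@(4,0):P a7@(2,5):R

(2, 4)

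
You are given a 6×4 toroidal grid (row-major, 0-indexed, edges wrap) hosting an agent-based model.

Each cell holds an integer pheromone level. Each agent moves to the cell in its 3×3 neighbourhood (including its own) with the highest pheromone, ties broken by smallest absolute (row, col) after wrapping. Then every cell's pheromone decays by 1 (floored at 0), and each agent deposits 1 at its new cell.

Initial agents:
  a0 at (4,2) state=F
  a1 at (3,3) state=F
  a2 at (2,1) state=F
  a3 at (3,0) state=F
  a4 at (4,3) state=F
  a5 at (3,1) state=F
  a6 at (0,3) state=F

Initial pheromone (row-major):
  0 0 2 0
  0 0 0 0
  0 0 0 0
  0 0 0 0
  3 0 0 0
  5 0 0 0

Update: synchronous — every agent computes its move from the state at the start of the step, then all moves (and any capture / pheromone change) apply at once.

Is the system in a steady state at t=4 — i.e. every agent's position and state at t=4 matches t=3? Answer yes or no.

t=1: a0@(3,1) a1@(4,0) a2@(1,0) a3@(4,0) a4@(5,0) a5@(4,0) a6@(5,0) | pheromone: 0 0 1 0 / 1 0 0 0 / 0 0 0 0 / 0 1 0 0 / 5 0 0 0 / 6 0 0 0
t=2: a0@(4,0) a1@(5,0) a2@(1,0) a3@(5,0) a4@(5,0) a5@(5,0) a6@(5,0) | pheromone: 0 0 0 0 / 1 0 0 0 / 0 0 0 0 / 0 0 0 0 / 5 0 0 0 / 10 0 0 0
t=3: a0@(5,0) a1@(5,0) a2@(1,0) a3@(5,0) a4@(5,0) a5@(5,0) a6@(5,0) | pheromone: 0 0 0 0 / 1 0 0 0 / 0 0 0 0 / 0 0 0 0 / 4 0 0 0 / 15 0 0 0
t=4: a0@(5,0) a1@(5,0) a2@(1,0) a3@(5,0) a4@(5,0) a5@(5,0) a6@(5,0) | pheromone: 0 0 0 0 / 1 0 0 0 / 0 0 0 0 / 0 0 0 0 / 3 0 0 0 / 20 0 0 0

yes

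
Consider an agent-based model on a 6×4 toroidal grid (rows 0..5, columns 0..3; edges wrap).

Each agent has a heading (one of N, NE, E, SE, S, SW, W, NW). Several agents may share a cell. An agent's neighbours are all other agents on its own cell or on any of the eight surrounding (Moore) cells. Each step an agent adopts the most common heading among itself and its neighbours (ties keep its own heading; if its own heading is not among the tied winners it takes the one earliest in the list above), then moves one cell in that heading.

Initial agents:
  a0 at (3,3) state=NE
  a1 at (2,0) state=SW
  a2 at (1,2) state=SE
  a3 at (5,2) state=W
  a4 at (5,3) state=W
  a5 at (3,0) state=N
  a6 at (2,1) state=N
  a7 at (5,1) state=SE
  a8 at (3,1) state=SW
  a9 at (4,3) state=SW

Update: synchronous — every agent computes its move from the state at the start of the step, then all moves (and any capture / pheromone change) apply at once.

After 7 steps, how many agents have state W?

9

t=1: a0@(4,2):SW a1@(3,3):SW a2@(2,3):SE a3@(5,1):W a4@(5,2):W a5@(4,3):SW a6@(1,1):N a7@(0,2):SE a8@(4,0):SW a9@(4,2):W
t=2: a0@(5,1):SW a1@(4,2):SW a2@(3,0):SE a3@(5,0):W a4@(5,1):W a5@(5,2):SW a6@(0,1):N a7@(0,1):W a8@(5,3):SW a9@(4,1):W
t=3: a0@(5,0):W a1@(5,1):SW a2@(4,1):SE a3@(5,3):W a4@(5,0):W a5@(0,1):SW a6@(0,0):W a7@(0,0):W a8@(0,2):SW a9@(4,0):W
t=4: a0@(5,3):W a1@(5,0):W a2@(4,0):W a3@(5,2):W a4@(5,3):W a5@(0,0):W a6@(0,3):W a7@(0,3):W a8@(1,1):SW a9@(4,3):W
t=5: a0@(5,2):W a1@(5,3):W a2@(4,3):W a3@(5,1):W a4@(5,2):W a5@(0,3):W a6@(0,2):W a7@(0,2):W a8@(2,0):SW a9@(4,2):W
t=6: a0@(5,1):W a1@(5,2):W a2@(4,2):W a3@(5,0):W a4@(5,1):W a5@(0,2):W a6@(0,1):W a7@(0,1):W a8@(3,3):SW a9@(4,1):W
t=7: a0@(5,0):W a1@(5,1):W a2@(4,1):W a3@(5,3):W a4@(5,0):W a5@(0,1):W a6@(0,0):W a7@(0,0):W a8@(4,2):SW a9@(4,0):W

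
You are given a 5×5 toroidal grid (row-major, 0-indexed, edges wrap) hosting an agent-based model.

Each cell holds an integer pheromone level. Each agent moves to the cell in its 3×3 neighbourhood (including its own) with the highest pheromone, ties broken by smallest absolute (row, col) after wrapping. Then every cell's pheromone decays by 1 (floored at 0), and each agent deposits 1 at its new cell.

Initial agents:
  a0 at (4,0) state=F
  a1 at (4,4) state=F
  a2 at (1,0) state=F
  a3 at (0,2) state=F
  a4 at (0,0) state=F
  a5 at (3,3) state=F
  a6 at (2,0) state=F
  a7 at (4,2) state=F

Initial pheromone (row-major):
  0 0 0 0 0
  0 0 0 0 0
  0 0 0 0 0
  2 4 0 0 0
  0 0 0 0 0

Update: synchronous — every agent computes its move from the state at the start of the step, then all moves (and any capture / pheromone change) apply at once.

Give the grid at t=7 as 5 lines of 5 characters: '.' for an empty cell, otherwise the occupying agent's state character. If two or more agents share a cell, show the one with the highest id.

t=1: a0@(3,1) a1@(3,0) a2@(0,0) a3@(0,1) a4@(0,0) a5@(2,2) a6@(3,1) a7@(3,1) | pheromone: 2 1 0 0 0 / 0 0 0 0 0 / 0 0 1 0 0 / 2 6 0 0 0 / 0 0 0 0 0
t=2: a0@(3,1) a1@(3,1) a2@(0,0) a3@(0,0) a4@(0,0) a5@(3,1) a6@(3,1) a7@(3,1) | pheromone: 4 0 0 0 0 / 0 0 0 0 0 / 0 0 0 0 0 / 1 10 0 0 0 / 0 0 0 0 0
t=3: a0@(3,1) a1@(3,1) a2@(0,0) a3@(0,0) a4@(0,0) a5@(3,1) a6@(3,1) a7@(3,1) | pheromone: 6 0 0 0 0 / 0 0 0 0 0 / 0 0 0 0 0 / 0 14 0 0 0 / 0 0 0 0 0
t=4: a0@(3,1) a1@(3,1) a2@(0,0) a3@(0,0) a4@(0,0) a5@(3,1) a6@(3,1) a7@(3,1) | pheromone: 8 0 0 0 0 / 0 0 0 0 0 / 0 0 0 0 0 / 0 18 0 0 0 / 0 0 0 0 0
t=5: a0@(3,1) a1@(3,1) a2@(0,0) a3@(0,0) a4@(0,0) a5@(3,1) a6@(3,1) a7@(3,1) | pheromone: 10 0 0 0 0 / 0 0 0 0 0 / 0 0 0 0 0 / 0 22 0 0 0 / 0 0 0 0 0
t=6: a0@(3,1) a1@(3,1) a2@(0,0) a3@(0,0) a4@(0,0) a5@(3,1) a6@(3,1) a7@(3,1) | pheromone: 12 0 0 0 0 / 0 0 0 0 0 / 0 0 0 0 0 / 0 26 0 0 0 / 0 0 0 0 0
t=7: a0@(3,1) a1@(3,1) a2@(0,0) a3@(0,0) a4@(0,0) a5@(3,1) a6@(3,1) a7@(3,1) | pheromone: 14 0 0 0 0 / 0 0 0 0 0 / 0 0 0 0 0 / 0 30 0 0 0 / 0 0 0 0 0

F....
.....
.....
.F...
.....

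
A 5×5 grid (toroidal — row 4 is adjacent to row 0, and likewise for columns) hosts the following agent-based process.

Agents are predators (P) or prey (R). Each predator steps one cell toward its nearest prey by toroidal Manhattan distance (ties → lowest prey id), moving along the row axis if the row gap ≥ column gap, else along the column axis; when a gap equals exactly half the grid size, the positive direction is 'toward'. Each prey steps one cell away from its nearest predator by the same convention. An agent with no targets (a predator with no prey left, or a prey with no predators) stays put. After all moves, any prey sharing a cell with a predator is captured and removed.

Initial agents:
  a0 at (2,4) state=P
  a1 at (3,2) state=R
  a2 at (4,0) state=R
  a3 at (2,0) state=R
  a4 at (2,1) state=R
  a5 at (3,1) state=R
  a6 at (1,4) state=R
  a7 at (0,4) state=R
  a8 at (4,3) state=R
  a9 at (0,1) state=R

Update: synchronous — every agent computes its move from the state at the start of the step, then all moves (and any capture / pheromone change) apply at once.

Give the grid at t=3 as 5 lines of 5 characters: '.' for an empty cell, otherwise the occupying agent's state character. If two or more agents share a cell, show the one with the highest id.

RR.RR
.....
..PRR
....R
.R..R

t=1: a0@(2,0):P a1@(3,1):R a2@(0,0):R a3@(2,1):R a4@(2,2):R a5@(3,2):R a6@(0,4):R a7@(4,4):R a8@(0,3):R a9@(4,1):R
t=2: a0@(2,1):P a1@(4,1):R a2@(4,0):R a3@(2,2):R a4@(2,3):R a5@(3,3):R a6@(4,4):R a7@(0,4):R a8@(4,3):R a9@(0,1):R
t=3: a0@(2,2):P a1@(0,1):R a2@(0,0):R a3@(2,3):R a4@(2,4):R a5@(3,4):R a6@(0,4):R a7@(4,4):R a8@(0,3):R a9@(4,1):R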